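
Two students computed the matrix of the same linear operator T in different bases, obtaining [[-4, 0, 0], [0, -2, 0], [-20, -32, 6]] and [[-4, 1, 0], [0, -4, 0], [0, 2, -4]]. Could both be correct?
No.

trace(A) = 0 but trace(B) = -12. The trace is a similarity invariant, so A and B are not similar.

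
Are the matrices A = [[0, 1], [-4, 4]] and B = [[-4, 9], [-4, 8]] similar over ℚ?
Two matrices over a field are similar if and only if they have the same invariant factors.

Both A and B have characteristic polynomial (x - 2)^2 and minimal polynomial (x - 2)^2. Computing further, both have invariant factors (x - 2)^2. Hence A and B are similar.

Yes.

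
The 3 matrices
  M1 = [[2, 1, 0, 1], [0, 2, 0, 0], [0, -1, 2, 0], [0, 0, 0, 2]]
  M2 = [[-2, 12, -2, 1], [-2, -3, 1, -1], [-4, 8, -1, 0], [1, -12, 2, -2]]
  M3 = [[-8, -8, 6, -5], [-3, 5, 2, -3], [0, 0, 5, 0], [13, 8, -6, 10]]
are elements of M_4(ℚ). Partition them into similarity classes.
Characteristic polynomials: χ_{M1} = (x - 2)^4, χ_{M2} = (x + 1)^3(x + 5), χ_{M3} = (x - 5)^3(x + 3).

{M1}: invariant factors (x - 2)^2, (x - 2)^2.

{M2}: invariant factors (x + 1)^3(x + 5).

{M3}: invariant factors x - 5, (x - 5)^2(x + 3).

Matrices are similar if and only if their invariant-factor lists agree; the partition into similarity classes is {M1}, {M2}, {M3}.

3 classes: {M1}, {M2}, {M3}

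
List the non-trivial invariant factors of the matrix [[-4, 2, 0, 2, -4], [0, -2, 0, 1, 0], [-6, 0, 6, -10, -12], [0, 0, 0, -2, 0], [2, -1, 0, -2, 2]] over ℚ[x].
x(x - 6)(x + 2)^3

The Jordan structure of A has elementary divisors (x + 2)^3, x, (x - 6). Arranging the block sizes at each eigenvalue in decreasing order and taking row products gives the invariant factors.

Invariant factors (smallest first, each dividing the next): x(x - 6)(x + 2)^3.

Check: the last factor x(x - 6)(x + 2)^3 is the minimal polynomial, and the product x(x - 6)(x + 2)^3 is the characteristic polynomial.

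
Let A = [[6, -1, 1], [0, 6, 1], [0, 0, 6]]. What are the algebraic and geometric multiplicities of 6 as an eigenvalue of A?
The characteristic polynomial is (x - 6)^3, so the factor x - 6 appears with exponent 3: the algebraic multiplicity is 3.

rank(A - 6I) = 2, so the eigenspace has dimension 3 - 2 = 1: the geometric multiplicity is 1.

Since 1 < 3, A is not diagonalizable.

algebraic multiplicity 3, geometric multiplicity 1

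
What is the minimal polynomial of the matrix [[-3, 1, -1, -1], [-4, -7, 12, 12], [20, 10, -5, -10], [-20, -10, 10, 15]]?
The characteristic polynomial factors as (x - 5)^2(x + 5)^2. The minimal polynomial is ∏(x - λ)^{k_λ} where k_λ is the size of the largest Jordan block at λ.

For λ = -5: rank(A + 5I) = 3, and the largest Jordan block has size 2 (the smallest k with rank((A + 5I)^k) = rank((A + 5I)^(k+1))).
For λ = 5: rank(A - 5I) = 2, and the largest Jordan block has size 1 (the smallest k with rank((A - 5I)^k) = rank((A - 5I)^(k+1))).

So m_A(x) = (x - 5)(x + 5)^2.

m_A(x) = (x - 5)(x + 5)^2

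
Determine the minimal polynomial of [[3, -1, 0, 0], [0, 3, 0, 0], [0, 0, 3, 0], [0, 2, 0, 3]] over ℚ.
The characteristic polynomial factors as (x - 3)^4. The minimal polynomial is ∏(x - λ)^{k_λ} where k_λ is the size of the largest Jordan block at λ.

For λ = 3: rank(A - 3I) = 1, and the largest Jordan block has size 2 (the smallest k with rank((A - 3I)^k) = rank((A - 3I)^(k+1))).

So m_A(x) = (x - 3)^2.

m_A(x) = (x - 3)^2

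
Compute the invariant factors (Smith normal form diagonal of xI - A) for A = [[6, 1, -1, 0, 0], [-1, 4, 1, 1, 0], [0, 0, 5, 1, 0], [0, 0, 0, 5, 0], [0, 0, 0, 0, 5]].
The Jordan structure of A has elementary divisors (x - 5)^2, (x - 5)^2, (x - 5). Arranging the block sizes at each eigenvalue in decreasing order and taking row products gives the invariant factors.

Invariant factors (smallest first, each dividing the next): x - 5, (x - 5)^2, (x - 5)^2.

Check: the last factor (x - 5)^2 is the minimal polynomial, and the product (x - 5)^5 is the characteristic polynomial.

x - 5, (x - 5)^2, (x - 5)^2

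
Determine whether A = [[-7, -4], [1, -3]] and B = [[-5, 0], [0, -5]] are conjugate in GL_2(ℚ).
Both have characteristic polynomial (x + 5)^2, but the minimal polynomial of A is (x + 5)^2 while the minimal polynomial of B is x + 5. The minimal polynomial is a similarity invariant, so A and B are not similar.

No.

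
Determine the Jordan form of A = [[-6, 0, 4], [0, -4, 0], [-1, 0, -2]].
J = [[-4, 1, 0], [0, -4, 0], [0, 0, -4]]

The characteristic polynomial is det(xI - A) = (x + 4)^3, so the eigenvalues are -4 (algebraic multiplicity 3).

For λ = -4: rank(A + 4I) = 1, rank((A + 4I)^2) = 0. The eigenspace has dimension 3 - 1 = 2, so there are 2 Jordan blocks; the rank sequence gives block sizes [2, 1].

Assembling the blocks gives the Jordan form J above.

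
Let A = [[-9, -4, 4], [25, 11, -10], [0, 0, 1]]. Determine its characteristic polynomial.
χ_A(x) = (x - 1)^3

xI - A = [[x + 9, 4, -4], [-25, x - 11, 10], [0, 0, x - 1]].

Expanding det(xI - A) along the first row:
det(xI - A) = + (x + 9)·det([[x - 11, 10], [0, x - 1]]) - (4)·det([[-25, 10], [0, x - 1]]) + (-4)·det([[-25, x - 11], [0, 0]]).

Evaluating gives χ_A(x) = x^3 - 3x^2 + 3x - 1 = (x - 1)^3.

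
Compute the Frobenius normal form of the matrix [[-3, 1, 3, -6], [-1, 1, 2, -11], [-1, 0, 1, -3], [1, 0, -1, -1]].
R = [[0, 0, 0, -4], [1, 0, 0, -8], [0, 1, 0, -3], [0, 0, 1, -2]]

The invariant factors of A (the non-unit diagonal entries of the Smith normal form of xI - A over ℚ[x]) are (x + 2)(x^3 + 3x + 2), each dividing the next. The characteristic polynomial is their product, (x + 2)(x^3 + 3x + 2).

The rational canonical form is the block-diagonal matrix of companion matrices C(f_i):
R = [[0, 0, 0, -4], [1, 0, 0, -8], [0, 1, 0, -3], [0, 0, 1, -2]].

Note the characteristic polynomial does not split into linear factors over ℚ, so A has no Jordan form over ℚ; the rational canonical form exists over any field.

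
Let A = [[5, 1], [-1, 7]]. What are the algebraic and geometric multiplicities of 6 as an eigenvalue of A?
The characteristic polynomial is (x - 6)^2, so the factor x - 6 appears with exponent 2: the algebraic multiplicity is 2.

rank(A - 6I) = 1, so the eigenspace has dimension 2 - 1 = 1: the geometric multiplicity is 1.

Since 1 < 2, A is not diagonalizable.

algebraic multiplicity 2, geometric multiplicity 1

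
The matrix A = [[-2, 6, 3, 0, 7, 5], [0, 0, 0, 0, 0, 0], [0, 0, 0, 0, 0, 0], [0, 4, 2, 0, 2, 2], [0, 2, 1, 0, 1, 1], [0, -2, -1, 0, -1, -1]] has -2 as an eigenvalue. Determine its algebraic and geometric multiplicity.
algebraic multiplicity 1, geometric multiplicity 1

The characteristic polynomial is x^5(x + 2), so the factor x + 2 appears with exponent 1: the algebraic multiplicity is 1.

rank(A + 2I) = 5, so the eigenspace has dimension 6 - 5 = 1: the geometric multiplicity is 1.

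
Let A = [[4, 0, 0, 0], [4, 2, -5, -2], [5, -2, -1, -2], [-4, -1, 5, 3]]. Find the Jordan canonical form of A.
J = [[-1, 0, 0, 0], [0, 1, 0, 0], [0, 0, 4, 1], [0, 0, 0, 4]]

The characteristic polynomial is det(xI - A) = (x - 4)^2(x - 1)(x + 1), so the eigenvalues are -1 (algebraic multiplicity 1), 1 (algebraic multiplicity 1), 4 (algebraic multiplicity 2).

For λ = -1: algebraic multiplicity 1 gives one 1×1 block.

For λ = 1: algebraic multiplicity 1 gives one 1×1 block.

For λ = 4: rank(A - 4I) = 3, rank((A - 4I)^2) = 2. The eigenspace has dimension 4 - 3 = 1, so there is 1 Jordan block; the rank sequence gives block sizes [2].

Assembling the blocks gives the Jordan form J above.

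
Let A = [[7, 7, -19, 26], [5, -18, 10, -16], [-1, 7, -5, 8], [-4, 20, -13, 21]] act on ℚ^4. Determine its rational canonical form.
The invariant factors of A (the non-unit diagonal entries of the Smith normal form of xI - A over ℚ[x]) are (x - 5)(x^3 - 3x + 4), each dividing the next. The characteristic polynomial is their product, (x - 5)(x^3 - 3x + 4).

The rational canonical form is the block-diagonal matrix of companion matrices C(f_i):
R = [[0, 0, 0, 20], [1, 0, 0, -19], [0, 1, 0, 3], [0, 0, 1, 5]].

Note the characteristic polynomial does not split into linear factors over ℚ, so A has no Jordan form over ℚ; the rational canonical form exists over any field.

R = [[0, 0, 0, 20], [1, 0, 0, -19], [0, 1, 0, 3], [0, 0, 1, 5]]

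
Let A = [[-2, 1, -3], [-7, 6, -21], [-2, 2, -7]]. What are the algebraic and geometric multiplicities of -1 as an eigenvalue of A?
algebraic multiplicity 3, geometric multiplicity 2

The characteristic polynomial is (x + 1)^3, so the factor x + 1 appears with exponent 3: the algebraic multiplicity is 3.

rank(A + I) = 1, so the eigenspace has dimension 3 - 1 = 2: the geometric multiplicity is 2.

Since 2 < 3, A is not diagonalizable.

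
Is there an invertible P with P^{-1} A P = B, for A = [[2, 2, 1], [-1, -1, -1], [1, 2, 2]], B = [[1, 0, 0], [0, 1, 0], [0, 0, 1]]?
No.

Both have characteristic polynomial (x - 1)^3, but the minimal polynomial of A is (x - 1)^2 while the minimal polynomial of B is x - 1. The minimal polynomial is a similarity invariant, so A and B are not similar.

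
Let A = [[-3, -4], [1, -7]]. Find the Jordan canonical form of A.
J = [[-5, 1], [0, -5]]

The characteristic polynomial is det(xI - A) = (x + 5)^2, so the eigenvalues are -5 (algebraic multiplicity 2).

For λ = -5: rank(A + 5I) = 1, rank((A + 5I)^2) = 0. The eigenspace has dimension 2 - 1 = 1, so there is 1 Jordan block; the rank sequence gives block sizes [2].

Assembling the blocks gives the Jordan form J above.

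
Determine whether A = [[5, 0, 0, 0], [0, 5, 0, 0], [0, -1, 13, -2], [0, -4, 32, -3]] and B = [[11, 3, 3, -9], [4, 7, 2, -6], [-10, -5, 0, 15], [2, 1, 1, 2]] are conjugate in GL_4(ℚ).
Yes.

Two matrices over a field are similar if and only if they have the same invariant factors.

Both A and B have characteristic polynomial (x - 5)^4 and minimal polynomial (x - 5)^2. Computing further, both have invariant factors x - 5, x - 5, (x - 5)^2. Hence A and B are similar.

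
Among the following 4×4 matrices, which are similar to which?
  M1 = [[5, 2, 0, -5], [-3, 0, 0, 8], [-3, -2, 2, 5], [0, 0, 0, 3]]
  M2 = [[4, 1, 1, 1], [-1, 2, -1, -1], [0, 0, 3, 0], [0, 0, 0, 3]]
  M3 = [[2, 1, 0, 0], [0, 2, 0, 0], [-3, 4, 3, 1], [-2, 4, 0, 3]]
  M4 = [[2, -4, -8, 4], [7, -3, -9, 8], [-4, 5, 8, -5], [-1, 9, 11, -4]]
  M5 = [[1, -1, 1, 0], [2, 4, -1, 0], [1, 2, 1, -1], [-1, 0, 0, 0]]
Characteristic polynomials: χ_{M1} = (x - 3)^2(x - 2)^2, χ_{M2} = (x - 3)^4, χ_{M3} = (x - 3)^2(x - 2)^2, χ_{M4} = (x - 5)(x - 2)(x + 2)^2, χ_{M5} = (x - 3)(x - 1)^3.

{M1}: invariant factors x - 2, (x - 3)^2(x - 2).

{M2}: invariant factors x - 3, x - 3, (x - 3)^2.

{M3}: invariant factors (x - 3)^2(x - 2)^2.

{M4}: invariant factors (x - 5)(x - 2)(x + 2)^2.

{M5}: invariant factors (x - 3)(x - 1)^3.

Matrices are similar if and only if their invariant-factor lists agree; the partition into similarity classes is {M1}, {M2}, {M3}, {M4}, {M5}.

5 classes: {M1}, {M2}, {M3}, {M4}, {M5}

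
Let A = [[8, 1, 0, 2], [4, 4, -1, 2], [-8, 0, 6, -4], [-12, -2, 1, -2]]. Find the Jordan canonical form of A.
J = [[4, 1, 0, 0], [0, 4, 1, 0], [0, 0, 4, 0], [0, 0, 0, 4]]

The characteristic polynomial is det(xI - A) = (x - 4)^4, so the eigenvalues are 4 (algebraic multiplicity 4).

For λ = 4: rank(A - 4I) = 2, rank((A - 4I)^2) = 1, rank((A - 4I)^3) = 0. The eigenspace has dimension 4 - 2 = 2, so there are 2 Jordan blocks; the rank sequence gives block sizes [3, 1].

Assembling the blocks gives the Jordan form J above.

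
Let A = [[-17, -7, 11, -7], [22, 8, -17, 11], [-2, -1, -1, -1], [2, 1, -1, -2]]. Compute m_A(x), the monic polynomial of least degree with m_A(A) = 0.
The characteristic polynomial factors as (x + 3)^4. The minimal polynomial is ∏(x - λ)^{k_λ} where k_λ is the size of the largest Jordan block at λ.

For λ = -3: rank(A + 3I) = 2, and the largest Jordan block has size 3 (the smallest k with rank((A + 3I)^k) = rank((A + 3I)^(k+1))).

So m_A(x) = (x + 3)^3.

m_A(x) = (x + 3)^3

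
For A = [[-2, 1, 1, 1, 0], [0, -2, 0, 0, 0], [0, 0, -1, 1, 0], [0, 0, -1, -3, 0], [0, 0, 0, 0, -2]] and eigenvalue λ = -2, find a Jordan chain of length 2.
v_1 = [[2, 1, 1, -1, 0]]^T, v_2 = [[1, 0, 0, 0, 0]]^T

We seek v_1 ∈ ker((A + 2I)^2) \ ker(A + 2I), then set v_{i+1} = (A + 2I) v_i.

One such chain is v_1 = [[2, 1, 1, -1, 0]]^T, v_2 = [[1, 0, 0, 0, 0]]^T. Check: (A + 2I) v_2 = [[0, 0, 0, 0, 0]]^T = 0.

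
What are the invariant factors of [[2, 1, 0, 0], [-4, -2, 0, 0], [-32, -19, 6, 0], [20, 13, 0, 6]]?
x - 6, x^2(x - 6)

The Jordan structure of A has elementary divisors x^2, (x - 6), (x - 6). Arranging the block sizes at each eigenvalue in decreasing order and taking row products gives the invariant factors.

Invariant factors (smallest first, each dividing the next): x - 6, x^2(x - 6).

Check: the last factor x^2(x - 6) is the minimal polynomial, and the product x^2(x - 6)^2 is the characteristic polynomial.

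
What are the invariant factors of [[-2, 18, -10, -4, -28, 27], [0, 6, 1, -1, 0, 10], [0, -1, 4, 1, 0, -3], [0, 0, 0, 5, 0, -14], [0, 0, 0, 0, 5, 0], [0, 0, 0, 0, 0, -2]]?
The Jordan structure of A has elementary divisors (x + 2)^2, (x - 5)^2, (x - 5), (x - 5). Arranging the block sizes at each eigenvalue in decreasing order and taking row products gives the invariant factors.

Invariant factors (smallest first, each dividing the next): x - 5, x - 5, (x - 5)^2(x + 2)^2.

Check: the last factor (x - 5)^2(x + 2)^2 is the minimal polynomial, and the product (x - 5)^4(x + 2)^2 is the characteristic polynomial.

x - 5, x - 5, (x - 5)^2(x + 2)^2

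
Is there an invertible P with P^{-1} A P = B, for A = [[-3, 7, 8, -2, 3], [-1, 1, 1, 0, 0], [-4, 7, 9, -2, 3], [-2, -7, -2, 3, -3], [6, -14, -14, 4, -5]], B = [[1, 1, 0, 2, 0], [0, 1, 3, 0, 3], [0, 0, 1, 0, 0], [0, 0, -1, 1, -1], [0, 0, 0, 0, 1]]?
Two matrices over a field are similar if and only if they have the same invariant factors.

Both A and B have characteristic polynomial (x - 1)^5 and minimal polynomial (x - 1)^3. Computing further, both have invariant factors x - 1, x - 1, (x - 1)^3. Hence A and B are similar.

Yes.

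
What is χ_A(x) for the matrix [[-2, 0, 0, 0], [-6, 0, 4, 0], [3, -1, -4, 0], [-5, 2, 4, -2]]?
χ_A(x) = (x + 2)^4

xI - A = [[x + 2, 0, 0, 0], [6, x, -4, 0], [-3, 1, x + 4, 0], [5, -2, -4, x + 2]].

Expanding det(xI - A) along the first row:
det(xI - A) = + (x + 2)·det([[x, -4, 0], [1, x + 4, 0], [-2, -4, x + 2]]) - (0)·det([[6, -4, 0], [-3, x + 4, 0], [5, -4, x + 2]]) + (0)·det([[6, x, 0], [-3, 1, 0], [5, -2, x + 2]]) - (0)·det([[6, x, -4], [-3, 1, x + 4], [5, -2, -4]]).

Evaluating gives χ_A(x) = x^4 + 8x^3 + 24x^2 + 32x + 16 = (x + 2)^4.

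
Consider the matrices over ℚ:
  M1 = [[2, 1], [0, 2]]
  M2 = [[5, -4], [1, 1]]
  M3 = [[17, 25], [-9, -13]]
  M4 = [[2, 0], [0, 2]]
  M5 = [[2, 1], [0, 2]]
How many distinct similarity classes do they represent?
3 classes: {M1, M3, M5}, {M2}, {M4}

Characteristic polynomials: χ_{M1} = (x - 2)^2, χ_{M2} = (x - 3)^2, χ_{M3} = (x - 2)^2, χ_{M4} = (x - 2)^2, χ_{M5} = (x - 2)^2.

{M1, M3, M5}: invariant factors (x - 2)^2.

{M2}: invariant factors (x - 3)^2.

{M4}: invariant factors x - 2, x - 2.

Matrices are similar if and only if their invariant-factor lists agree; the partition into similarity classes is {M1, M3, M5}, {M2}, {M4}.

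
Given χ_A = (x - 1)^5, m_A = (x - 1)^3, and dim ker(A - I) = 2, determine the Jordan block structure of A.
Jordan blocks: (1, 3), (1, 2)

λ = 1: algebraic multiplicity 5 (exponent in χ_A), largest block size 3 (exponent in m_A), 2 blocks (geometric multiplicity). These force block sizes [3, 2].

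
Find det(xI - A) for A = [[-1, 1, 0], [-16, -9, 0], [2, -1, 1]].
χ_A(x) = (x - 1)(x + 5)^2

xI - A = [[x + 1, -1, 0], [16, x + 9, 0], [-2, 1, x - 1]].

Expanding det(xI - A) along the first row:
det(xI - A) = + (x + 1)·det([[x + 9, 0], [1, x - 1]]) - (-1)·det([[16, 0], [-2, x - 1]]) + (0)·det([[16, x + 9], [-2, 1]]).

Evaluating gives χ_A(x) = x^3 + 9x^2 + 15x - 25 = (x - 1)(x + 5)^2.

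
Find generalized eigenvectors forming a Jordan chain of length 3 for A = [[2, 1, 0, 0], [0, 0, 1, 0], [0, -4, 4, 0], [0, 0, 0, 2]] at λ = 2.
v_1 = [[0, 0, 1, 1]]^T, v_2 = [[0, 1, 2, 0]]^T, v_3 = [[1, 0, 0, 0]]^T

We seek v_1 ∈ ker((A - 2I)^3) \ ker((A - 2I)^2), then set v_{i+1} = (A - 2I) v_i.

One such chain is v_1 = [[0, 0, 1, 1]]^T, v_2 = [[0, 1, 2, 0]]^T, v_3 = [[1, 0, 0, 0]]^T. Check: (A - 2I) v_3 = [[0, 0, 0, 0]]^T = 0.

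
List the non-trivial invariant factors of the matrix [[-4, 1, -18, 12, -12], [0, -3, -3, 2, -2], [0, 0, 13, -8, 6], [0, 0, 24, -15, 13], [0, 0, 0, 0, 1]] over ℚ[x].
(x - 1)^2(x + 3)^2(x + 4)

The Jordan structure of A has elementary divisors (x + 4), (x + 3)^2, (x - 1)^2. Arranging the block sizes at each eigenvalue in decreasing order and taking row products gives the invariant factors.

Invariant factors (smallest first, each dividing the next): (x - 1)^2(x + 3)^2(x + 4).

Check: the last factor (x - 1)^2(x + 3)^2(x + 4) is the minimal polynomial, and the product (x - 1)^2(x + 3)^2(x + 4) is the characteristic polynomial.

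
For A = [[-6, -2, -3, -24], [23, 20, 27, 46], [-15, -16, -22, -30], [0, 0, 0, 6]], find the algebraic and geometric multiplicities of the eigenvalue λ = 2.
algebraic multiplicity 1, geometric multiplicity 1

The characteristic polynomial is (x - 6)(x - 2)(x + 5)^2, so the factor x - 2 appears with exponent 1: the algebraic multiplicity is 1.

rank(A - 2I) = 3, so the eigenspace has dimension 4 - 3 = 1: the geometric multiplicity is 1.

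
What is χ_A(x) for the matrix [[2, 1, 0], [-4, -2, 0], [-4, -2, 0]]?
χ_A(x) = x^3

xI - A = [[x - 2, -1, 0], [4, x + 2, 0], [4, 2, x]].

Expanding det(xI - A) along the first row:
det(xI - A) = + (x - 2)·det([[x + 2, 0], [2, x]]) - (-1)·det([[4, 0], [4, x]]) + (0)·det([[4, x + 2], [4, 2]]).

Evaluating gives χ_A(x) = x^3.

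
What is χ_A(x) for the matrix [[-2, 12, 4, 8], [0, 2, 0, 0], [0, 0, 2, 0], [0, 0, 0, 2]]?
xI - A = [[x + 2, -12, -4, -8], [0, x - 2, 0, 0], [0, 0, x - 2, 0], [0, 0, 0, x - 2]].

Expanding det(xI - A) along the first row:
det(xI - A) = + (x + 2)·det([[x - 2, 0, 0], [0, x - 2, 0], [0, 0, x - 2]]) - (-12)·det([[0, 0, 0], [0, x - 2, 0], [0, 0, x - 2]]) + (-4)·det([[0, x - 2, 0], [0, 0, 0], [0, 0, x - 2]]) - (-8)·det([[0, x - 2, 0], [0, 0, x - 2], [0, 0, 0]]).

Evaluating gives χ_A(x) = x^4 - 4x^3 + 16x - 16 = (x - 2)^3(x + 2).

χ_A(x) = (x - 2)^3(x + 2)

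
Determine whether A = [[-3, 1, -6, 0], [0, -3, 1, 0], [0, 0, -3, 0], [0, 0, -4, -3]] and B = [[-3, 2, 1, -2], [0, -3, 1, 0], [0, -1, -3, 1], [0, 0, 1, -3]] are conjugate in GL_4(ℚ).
Two matrices over a field are similar if and only if they have the same invariant factors.

Both A and B have characteristic polynomial (x + 3)^4 and minimal polynomial (x + 3)^3. Computing further, both have invariant factors x + 3, (x + 3)^3. Hence A and B are similar.

Yes.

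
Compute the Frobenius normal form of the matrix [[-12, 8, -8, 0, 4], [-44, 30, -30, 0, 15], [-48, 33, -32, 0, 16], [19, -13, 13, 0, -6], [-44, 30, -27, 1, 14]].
R = [[0, 0, 0, 0, 4], [1, 0, 0, 0, 15], [0, 1, 0, 0, 20], [0, 0, 1, 0, 10], [0, 0, 0, 1, 0]]

The invariant factors of A (the non-unit diagonal entries of the Smith normal form of xI - A over ℚ[x]) are (x - 4)(x + 1)^4, each dividing the next. The characteristic polynomial is their product, (x - 4)(x + 1)^4.

The rational canonical form is the block-diagonal matrix of companion matrices C(f_i):
R = [[0, 0, 0, 0, 4], [1, 0, 0, 0, 15], [0, 1, 0, 0, 20], [0, 0, 1, 0, 10], [0, 0, 0, 1, 0]].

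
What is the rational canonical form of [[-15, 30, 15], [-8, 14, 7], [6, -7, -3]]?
R = [[0, 0, 15], [1, 0, 8], [0, 1, -4]]

The invariant factors of A (the non-unit diagonal entries of the Smith normal form of xI - A over ℚ[x]) are (x + 5)(x^2 - x - 3), each dividing the next. The characteristic polynomial is their product, (x + 5)(x^2 - x - 3).

The rational canonical form is the block-diagonal matrix of companion matrices C(f_i):
R = [[0, 0, 15], [1, 0, 8], [0, 1, -4]].

Note the characteristic polynomial does not split into linear factors over ℚ, so A has no Jordan form over ℚ; the rational canonical form exists over any field.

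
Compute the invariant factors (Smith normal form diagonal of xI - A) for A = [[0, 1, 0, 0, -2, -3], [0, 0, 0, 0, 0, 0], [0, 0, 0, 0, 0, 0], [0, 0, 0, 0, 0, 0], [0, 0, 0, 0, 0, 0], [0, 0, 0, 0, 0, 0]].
The Jordan structure of A has elementary divisors x^2, x, x, x, x. Arranging the block sizes at each eigenvalue in decreasing order and taking row products gives the invariant factors.

Invariant factors (smallest first, each dividing the next): x, x, x, x, x^2.

Check: the last factor x^2 is the minimal polynomial, and the product x^6 is the characteristic polynomial.

x, x, x, x, x^2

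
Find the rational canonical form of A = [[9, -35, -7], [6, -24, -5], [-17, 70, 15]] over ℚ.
The invariant factors of A (the non-unit diagonal entries of the Smith normal form of xI - A over ℚ[x]) are (x - 1)(x^2 + x + 1), each dividing the next. The characteristic polynomial is their product, (x - 1)(x^2 + x + 1).

The rational canonical form is the block-diagonal matrix of companion matrices C(f_i):
R = [[0, 0, 1], [1, 0, 0], [0, 1, 0]].

Note the characteristic polynomial does not split into linear factors over ℚ, so A has no Jordan form over ℚ; the rational canonical form exists over any field.

R = [[0, 0, 1], [1, 0, 0], [0, 1, 0]]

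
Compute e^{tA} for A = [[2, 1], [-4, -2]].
e^{tA} = [[2*t + 1, t], [-4*t, 1 - 2*t]]

A has Jordan form J = [[0, 1], [0, 0]] with A = PJP^{-1}, so e^{tA} = P e^{tJ} P^{-1}.

For a Jordan block J_k(λ), e^{tJ_k(λ)} = e^{λt} · (I + tN + t^2 N^2/2! + ... + t^{k-1} N^{k-1}/(k-1)!) where N is the nilpotent superdiagonal part.

Assembling the blocks and conjugating back gives the entries of e^{tA} as shown above.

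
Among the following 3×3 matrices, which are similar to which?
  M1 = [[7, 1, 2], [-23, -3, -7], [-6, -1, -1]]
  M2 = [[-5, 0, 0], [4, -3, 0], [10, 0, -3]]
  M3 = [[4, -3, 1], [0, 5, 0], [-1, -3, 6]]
Characteristic polynomials: χ_{M1} = (x - 1)^3, χ_{M2} = (x + 3)^2(x + 5), χ_{M3} = (x - 5)^3.

{M1}: invariant factors (x - 1)^3.

{M2}: invariant factors x + 3, (x + 3)(x + 5).

{M3}: invariant factors x - 5, (x - 5)^2.

Matrices are similar if and only if their invariant-factor lists agree; the partition into similarity classes is {M1}, {M2}, {M3}.

3 classes: {M1}, {M2}, {M3}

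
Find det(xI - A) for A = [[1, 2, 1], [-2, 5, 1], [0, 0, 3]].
χ_A(x) = (x - 3)^3

xI - A = [[x - 1, -2, -1], [2, x - 5, -1], [0, 0, x - 3]].

Expanding det(xI - A) along the first row:
det(xI - A) = + (x - 1)·det([[x - 5, -1], [0, x - 3]]) - (-2)·det([[2, -1], [0, x - 3]]) + (-1)·det([[2, x - 5], [0, 0]]).

Evaluating gives χ_A(x) = x^3 - 9x^2 + 27x - 27 = (x - 3)^3.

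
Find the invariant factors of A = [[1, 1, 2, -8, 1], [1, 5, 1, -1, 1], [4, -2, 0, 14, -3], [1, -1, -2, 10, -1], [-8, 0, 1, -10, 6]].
The Jordan structure of A has elementary divisors (x - 2), (x - 5)^2, (x - 5)^2. Arranging the block sizes at each eigenvalue in decreasing order and taking row products gives the invariant factors.

Invariant factors (smallest first, each dividing the next): (x - 5)^2, (x - 5)^2(x - 2).

Check: the last factor (x - 5)^2(x - 2) is the minimal polynomial, and the product (x - 5)^4(x - 2) is the characteristic polynomial.

(x - 5)^2, (x - 5)^2(x - 2)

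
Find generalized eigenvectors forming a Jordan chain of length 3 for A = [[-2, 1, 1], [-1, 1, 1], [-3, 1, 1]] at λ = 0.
v_1 = [[0, 0, 1]]^T, v_2 = [[1, 1, 1]]^T, v_3 = [[0, 1, -1]]^T

We seek v_1 ∈ ker(A^3) \ ker(A^2), then set v_{i+1} = A v_i.

One such chain is v_1 = [[0, 0, 1]]^T, v_2 = [[1, 1, 1]]^T, v_3 = [[0, 1, -1]]^T. Check: A v_3 = [[0, 0, 0]]^T = 0.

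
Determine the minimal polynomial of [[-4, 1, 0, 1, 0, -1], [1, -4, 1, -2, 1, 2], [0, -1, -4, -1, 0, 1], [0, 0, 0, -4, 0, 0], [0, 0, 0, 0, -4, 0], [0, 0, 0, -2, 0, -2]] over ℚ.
m_A(x) = (x + 2)(x + 4)^3

The characteristic polynomial factors as (x + 2)(x + 4)^5. The minimal polynomial is ∏(x - λ)^{k_λ} where k_λ is the size of the largest Jordan block at λ.

For λ = -4: rank(A + 4I) = 3, and the largest Jordan block has size 3 (the smallest k with rank((A + 4I)^k) = rank((A + 4I)^(k+1))).
For λ = -2: rank(A + 2I) = 5, and the largest Jordan block has size 1 (the smallest k with rank((A + 2I)^k) = rank((A + 2I)^(k+1))).

So m_A(x) = (x + 2)(x + 4)^3.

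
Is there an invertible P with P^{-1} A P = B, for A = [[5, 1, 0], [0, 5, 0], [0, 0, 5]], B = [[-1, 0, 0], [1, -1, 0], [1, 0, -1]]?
trace(A) = 15 but trace(B) = -3. The trace is a similarity invariant, so A and B are not similar.

No.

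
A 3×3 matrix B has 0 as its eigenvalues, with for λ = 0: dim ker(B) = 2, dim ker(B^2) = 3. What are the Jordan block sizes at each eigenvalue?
Jordan blocks: (0, 2), (0, 1)

λ = 0: successive nullity increments [2, 1] count blocks of size ≥ k; block sizes are [2, 1].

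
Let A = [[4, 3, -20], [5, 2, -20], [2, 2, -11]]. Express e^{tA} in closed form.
e^{tA} = [[(5*t + 1)*e^{-t}, ((4 - 5*t)*e^{2*t} - 4)*e^{-3*t}, -10*e^{-t} + 10*e^{-3*t}], [5*t*e^{-t}, (5*(1 - t)*e^{2*t} - 4)*e^{-3*t}, -10*e^{-t} + 10*e^{-3*t}], [2*t*e^{-t}, 2*((1 - t)*e^{2*t} - 1)*e^{-3*t}, -4*e^{-t} + 5*e^{-3*t}]]

A has Jordan form J = [[-3, 0, 0], [0, -1, 1], [0, 0, -1]] with A = PJP^{-1}, so e^{tA} = P e^{tJ} P^{-1}.

For a Jordan block J_k(λ), e^{tJ_k(λ)} = e^{λt} · (I + tN + t^2 N^2/2! + ... + t^{k-1} N^{k-1}/(k-1)!) where N is the nilpotent superdiagonal part.

Assembling the blocks and conjugating back gives the entries of e^{tA} as shown above.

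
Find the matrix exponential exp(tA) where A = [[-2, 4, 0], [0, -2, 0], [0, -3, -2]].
e^{tA} = [[e^{-2*t}, 4*t*e^{-2*t}, 0], [0, e^{-2*t}, 0], [0, -3*t*e^{-2*t}, e^{-2*t}]]

A has Jordan form J = [[-2, 1, 0], [0, -2, 0], [0, 0, -2]] with A = PJP^{-1}, so e^{tA} = P e^{tJ} P^{-1}.

For a Jordan block J_k(λ), e^{tJ_k(λ)} = e^{λt} · (I + tN + t^2 N^2/2! + ... + t^{k-1} N^{k-1}/(k-1)!) where N is the nilpotent superdiagonal part.

Assembling the blocks and conjugating back gives the entries of e^{tA} as shown above.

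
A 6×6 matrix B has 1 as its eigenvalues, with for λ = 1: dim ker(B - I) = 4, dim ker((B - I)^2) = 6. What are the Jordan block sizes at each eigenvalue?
Jordan blocks: (1, 2), (1, 2), (1, 1), (1, 1)

λ = 1: successive nullity increments [4, 2] count blocks of size ≥ k; block sizes are [2, 2, 1, 1].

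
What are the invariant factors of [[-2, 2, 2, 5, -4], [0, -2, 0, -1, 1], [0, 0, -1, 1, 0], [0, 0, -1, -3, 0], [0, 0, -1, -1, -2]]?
The Jordan structure of A has elementary divisors (x + 2)^3, (x + 2)^2. Arranging the block sizes at each eigenvalue in decreasing order and taking row products gives the invariant factors.

Invariant factors (smallest first, each dividing the next): (x + 2)^2, (x + 2)^3.

Check: the last factor (x + 2)^3 is the minimal polynomial, and the product (x + 2)^5 is the characteristic polynomial.

(x + 2)^2, (x + 2)^3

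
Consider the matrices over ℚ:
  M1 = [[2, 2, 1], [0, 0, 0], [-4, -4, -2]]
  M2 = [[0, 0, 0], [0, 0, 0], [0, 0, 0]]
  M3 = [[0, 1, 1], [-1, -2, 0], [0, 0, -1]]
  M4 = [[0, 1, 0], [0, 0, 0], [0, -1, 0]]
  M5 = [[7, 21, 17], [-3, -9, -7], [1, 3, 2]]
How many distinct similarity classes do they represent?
Characteristic polynomials: χ_{M1} = x^3, χ_{M2} = x^3, χ_{M3} = (x + 1)^3, χ_{M4} = x^3, χ_{M5} = x^3.

{M1, M4}: invariant factors x, x^2.

{M2}: invariant factors x, x, x.

{M3}: invariant factors (x + 1)^3.

{M5}: invariant factors x^3.

Matrices are similar if and only if their invariant-factor lists agree; the partition into similarity classes is {M1, M4}, {M2}, {M3}, {M5}.

4 classes: {M1, M4}, {M2}, {M3}, {M5}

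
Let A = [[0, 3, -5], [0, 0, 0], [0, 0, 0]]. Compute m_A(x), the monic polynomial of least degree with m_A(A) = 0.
m_A(x) = x^2

The characteristic polynomial factors as x^3. The minimal polynomial is ∏(x - λ)^{k_λ} where k_λ is the size of the largest Jordan block at λ.

For λ = 0: rank(A) = 1, and the largest Jordan block has size 2 (the smallest k with rank(A^k) = rank(A^(k+1))).

So m_A(x) = x^2.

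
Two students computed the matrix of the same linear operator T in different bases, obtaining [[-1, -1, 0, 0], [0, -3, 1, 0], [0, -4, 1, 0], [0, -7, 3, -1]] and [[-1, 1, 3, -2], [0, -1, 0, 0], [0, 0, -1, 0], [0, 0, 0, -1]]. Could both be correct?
Both have characteristic polynomial (x + 1)^4, but the minimal polynomial of A is (x + 1)^3 while the minimal polynomial of B is (x + 1)^2. The minimal polynomial is a similarity invariant, so A and B are not similar.

No.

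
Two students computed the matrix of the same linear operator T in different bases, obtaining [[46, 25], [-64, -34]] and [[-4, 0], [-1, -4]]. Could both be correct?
trace(A) = 12 but trace(B) = -8. The trace is a similarity invariant, so A and B are not similar.

No.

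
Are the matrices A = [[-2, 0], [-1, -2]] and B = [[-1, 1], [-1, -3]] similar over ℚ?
Yes.

Two matrices over a field are similar if and only if they have the same invariant factors.

Both A and B have characteristic polynomial (x + 2)^2 and minimal polynomial (x + 2)^2. Computing further, both have invariant factors (x + 2)^2. Hence A and B are similar.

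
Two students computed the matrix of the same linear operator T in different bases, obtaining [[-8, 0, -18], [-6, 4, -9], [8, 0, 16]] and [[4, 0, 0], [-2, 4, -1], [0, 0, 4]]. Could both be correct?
Two matrices over a field are similar if and only if they have the same invariant factors.

Both A and B have characteristic polynomial (x - 4)^3 and minimal polynomial (x - 4)^2. Computing further, both have invariant factors x - 4, (x - 4)^2. Hence A and B are similar.

Yes.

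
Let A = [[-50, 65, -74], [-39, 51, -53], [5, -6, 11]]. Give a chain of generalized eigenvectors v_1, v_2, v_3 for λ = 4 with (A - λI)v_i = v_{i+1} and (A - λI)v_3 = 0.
v_1 = [[-5, -3, 1]]^T, v_2 = [[1, 1, 0]]^T, v_3 = [[11, 8, -1]]^T

We seek v_1 ∈ ker((A - 4I)^3) \ ker((A - 4I)^2), then set v_{i+1} = (A - 4I) v_i.

One such chain is v_1 = [[-5, -3, 1]]^T, v_2 = [[1, 1, 0]]^T, v_3 = [[11, 8, -1]]^T. Check: (A - 4I) v_3 = [[0, 0, 0]]^T = 0.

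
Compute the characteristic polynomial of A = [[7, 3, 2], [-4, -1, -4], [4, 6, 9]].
xI - A = [[x - 7, -3, -2], [4, x + 1, 4], [-4, -6, x - 9]].

Expanding det(xI - A) along the first row:
det(xI - A) = + (x - 7)·det([[x + 1, 4], [-6, x - 9]]) - (-3)·det([[4, 4], [-4, x - 9]]) + (-2)·det([[4, x + 1], [-4, -6]]).

Evaluating gives χ_A(x) = x^3 - 15x^2 + 75x - 125 = (x - 5)^3.

χ_A(x) = (x - 5)^3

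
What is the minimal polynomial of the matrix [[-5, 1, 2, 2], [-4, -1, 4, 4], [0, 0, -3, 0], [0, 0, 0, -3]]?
The characteristic polynomial factors as (x + 3)^4. The minimal polynomial is ∏(x - λ)^{k_λ} where k_λ is the size of the largest Jordan block at λ.

For λ = -3: rank(A + 3I) = 1, and the largest Jordan block has size 2 (the smallest k with rank((A + 3I)^k) = rank((A + 3I)^(k+1))).

So m_A(x) = (x + 3)^2.

m_A(x) = (x + 3)^2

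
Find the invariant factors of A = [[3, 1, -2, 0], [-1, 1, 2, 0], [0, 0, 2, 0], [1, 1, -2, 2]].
x - 2, x - 2, (x - 2)^2

The Jordan structure of A has elementary divisors (x - 2)^2, (x - 2), (x - 2). Arranging the block sizes at each eigenvalue in decreasing order and taking row products gives the invariant factors.

Invariant factors (smallest first, each dividing the next): x - 2, x - 2, (x - 2)^2.

Check: the last factor (x - 2)^2 is the minimal polynomial, and the product (x - 2)^4 is the characteristic polynomial.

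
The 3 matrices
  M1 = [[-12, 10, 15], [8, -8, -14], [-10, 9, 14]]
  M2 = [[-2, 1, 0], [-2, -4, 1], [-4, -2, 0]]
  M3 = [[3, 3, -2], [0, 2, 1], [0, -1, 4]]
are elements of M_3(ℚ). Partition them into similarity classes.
Characteristic polynomials: χ_{M1} = (x + 2)^3, χ_{M2} = (x + 2)^3, χ_{M3} = (x - 3)^3.

{M1, M2}: invariant factors (x + 2)^3.

{M3}: invariant factors (x - 3)^3.

Matrices are similar if and only if their invariant-factor lists agree; the partition into similarity classes is {M1, M2}, {M3}.

2 classes: {M1, M2}, {M3}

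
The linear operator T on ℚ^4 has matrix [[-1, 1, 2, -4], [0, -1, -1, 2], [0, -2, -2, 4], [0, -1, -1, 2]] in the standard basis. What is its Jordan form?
J = [[-1, 1, 0, 0], [0, -1, 0, 0], [0, 0, 0, 0], [0, 0, 0, 0]]

The characteristic polynomial is det(xI - A) = x^2(x + 1)^2, so the eigenvalues are -1 (algebraic multiplicity 2), 0 (algebraic multiplicity 2).

For λ = -1: rank(A + I) = 3, rank((A + I)^2) = 2. The eigenspace has dimension 4 - 3 = 1, so there is 1 Jordan block; the rank sequence gives block sizes [2].

For λ = 0: rank(A) = 2. The eigenspace has dimension 4 - 2 = 2, so there are 2 Jordan blocks; the rank sequence gives block sizes [1, 1].

Assembling the blocks gives the Jordan form J above.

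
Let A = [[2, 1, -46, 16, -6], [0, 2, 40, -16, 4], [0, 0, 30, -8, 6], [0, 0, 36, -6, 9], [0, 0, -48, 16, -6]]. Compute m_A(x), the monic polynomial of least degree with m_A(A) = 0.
m_A(x) = (x - 6)^2(x - 2)^2

The characteristic polynomial factors as (x - 6)^3(x - 2)^2. The minimal polynomial is ∏(x - λ)^{k_λ} where k_λ is the size of the largest Jordan block at λ.

For λ = 2: rank(A - 2I) = 4, and the largest Jordan block has size 2 (the smallest k with rank((A - 2I)^k) = rank((A - 2I)^(k+1))).
For λ = 6: rank(A - 6I) = 3, and the largest Jordan block has size 2 (the smallest k with rank((A - 6I)^k) = rank((A - 6I)^(k+1))).

So m_A(x) = (x - 6)^2(x - 2)^2.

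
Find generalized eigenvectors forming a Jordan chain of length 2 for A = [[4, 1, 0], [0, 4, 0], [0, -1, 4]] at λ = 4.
We seek v_1 ∈ ker((A - 4I)^2) \ ker(A - 4I), then set v_{i+1} = (A - 4I) v_i.

One such chain is v_1 = [[1, 1, -2]]^T, v_2 = [[1, 0, -1]]^T. Check: (A - 4I) v_2 = [[0, 0, 0]]^T = 0.

v_1 = [[1, 1, -2]]^T, v_2 = [[1, 0, -1]]^T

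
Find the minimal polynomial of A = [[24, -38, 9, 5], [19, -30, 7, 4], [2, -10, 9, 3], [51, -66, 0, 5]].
m_A(x) = (x - 2)^3

The characteristic polynomial factors as (x - 2)^4. The minimal polynomial is ∏(x - λ)^{k_λ} where k_λ is the size of the largest Jordan block at λ.

For λ = 2: rank(A - 2I) = 2, and the largest Jordan block has size 3 (the smallest k with rank((A - 2I)^k) = rank((A - 2I)^(k+1))).

So m_A(x) = (x - 2)^3.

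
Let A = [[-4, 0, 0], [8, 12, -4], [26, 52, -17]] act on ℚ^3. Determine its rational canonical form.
R = [[-4, 0, 0], [0, 0, -4], [0, 1, -5]]

The invariant factors of A (the non-unit diagonal entries of the Smith normal form of xI - A over ℚ[x]) are x + 4, (x + 1)(x + 4), each dividing the next. The characteristic polynomial is their product, (x + 1)(x + 4)^2.

The rational canonical form is the block-diagonal matrix of companion matrices C(f_i):
R = [[-4, 0, 0], [0, 0, -4], [0, 1, -5]].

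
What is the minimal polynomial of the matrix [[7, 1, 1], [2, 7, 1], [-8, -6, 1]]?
m_A(x) = (x - 5)^3

The characteristic polynomial factors as (x - 5)^3. The minimal polynomial is ∏(x - λ)^{k_λ} where k_λ is the size of the largest Jordan block at λ.

For λ = 5: rank(A - 5I) = 2, and the largest Jordan block has size 3 (the smallest k with rank((A - 5I)^k) = rank((A - 5I)^(k+1))).

So m_A(x) = (x - 5)^3.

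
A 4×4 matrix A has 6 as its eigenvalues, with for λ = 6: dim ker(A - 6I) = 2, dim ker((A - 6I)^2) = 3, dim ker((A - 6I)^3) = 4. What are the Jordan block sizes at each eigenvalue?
Jordan blocks: (6, 3), (6, 1)

λ = 6: successive nullity increments [2, 1, 1] count blocks of size ≥ k; block sizes are [3, 1].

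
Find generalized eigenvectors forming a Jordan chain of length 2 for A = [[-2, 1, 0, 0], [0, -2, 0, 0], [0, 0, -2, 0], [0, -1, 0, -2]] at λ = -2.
v_1 = [[0, 1, -1, 0]]^T, v_2 = [[1, 0, 0, -1]]^T

We seek v_1 ∈ ker((A + 2I)^2) \ ker(A + 2I), then set v_{i+1} = (A + 2I) v_i.

One such chain is v_1 = [[0, 1, -1, 0]]^T, v_2 = [[1, 0, 0, -1]]^T. Check: (A + 2I) v_2 = [[0, 0, 0, 0]]^T = 0.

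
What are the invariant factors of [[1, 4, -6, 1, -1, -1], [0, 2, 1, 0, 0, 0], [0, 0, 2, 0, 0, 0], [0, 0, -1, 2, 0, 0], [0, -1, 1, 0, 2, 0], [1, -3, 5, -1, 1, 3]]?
The Jordan structure of A has elementary divisors (x - 2)^3, (x - 2)^2, (x - 2). Arranging the block sizes at each eigenvalue in decreasing order and taking row products gives the invariant factors.

Invariant factors (smallest first, each dividing the next): x - 2, (x - 2)^2, (x - 2)^3.

Check: the last factor (x - 2)^3 is the minimal polynomial, and the product (x - 2)^6 is the characteristic polynomial.

x - 2, (x - 2)^2, (x - 2)^3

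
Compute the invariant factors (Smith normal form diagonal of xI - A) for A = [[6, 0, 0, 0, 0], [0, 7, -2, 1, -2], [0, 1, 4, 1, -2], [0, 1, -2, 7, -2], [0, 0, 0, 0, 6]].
x - 6, x - 6, x - 6, (x - 6)^2

The Jordan structure of A has elementary divisors (x - 6)^2, (x - 6), (x - 6), (x - 6). Arranging the block sizes at each eigenvalue in decreasing order and taking row products gives the invariant factors.

Invariant factors (smallest first, each dividing the next): x - 6, x - 6, x - 6, (x - 6)^2.

Check: the last factor (x - 6)^2 is the minimal polynomial, and the product (x - 6)^5 is the characteristic polynomial.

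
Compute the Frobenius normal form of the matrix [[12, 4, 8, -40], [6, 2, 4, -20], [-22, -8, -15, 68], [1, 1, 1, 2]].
R = [[0, 0, 0, 0], [0, 0, 0, 0], [0, 1, 0, 12], [0, 0, 1, 1]]

The invariant factors of A (the non-unit diagonal entries of the Smith normal form of xI - A over ℚ[x]) are x, x(x - 4)(x + 3), each dividing the next. The characteristic polynomial is their product, x^2(x - 4)(x + 3).

The rational canonical form is the block-diagonal matrix of companion matrices C(f_i):
R = [[0, 0, 0, 0], [0, 0, 0, 0], [0, 1, 0, 12], [0, 0, 1, 1]].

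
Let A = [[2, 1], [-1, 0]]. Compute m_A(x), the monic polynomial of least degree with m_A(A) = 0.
The characteristic polynomial factors as (x - 1)^2. The minimal polynomial is ∏(x - λ)^{k_λ} where k_λ is the size of the largest Jordan block at λ.

For λ = 1: rank(A - I) = 1, and the largest Jordan block has size 2 (the smallest k with rank((A - I)^k) = rank((A - I)^(k+1))).

So m_A(x) = (x - 1)^2.

m_A(x) = (x - 1)^2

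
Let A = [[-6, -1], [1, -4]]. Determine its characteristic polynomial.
χ_A(x) = (x + 5)^2

xI - A = [[x + 6, 1], [-1, x + 4]].

Expanding det(xI - A) along the first row:
det(xI - A) = + (x + 6)·det([[x + 4]]) - (1)·det([[-1]]).

Evaluating gives χ_A(x) = x^2 + 10x + 25 = (x + 5)^2.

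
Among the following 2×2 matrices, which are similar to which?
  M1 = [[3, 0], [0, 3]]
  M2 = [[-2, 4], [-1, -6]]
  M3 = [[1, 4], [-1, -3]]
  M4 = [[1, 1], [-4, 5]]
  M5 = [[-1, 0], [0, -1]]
5 classes: {M1}, {M2}, {M3}, {M4}, {M5}

Characteristic polynomials: χ_{M1} = (x - 3)^2, χ_{M2} = (x + 4)^2, χ_{M3} = (x + 1)^2, χ_{M4} = (x - 3)^2, χ_{M5} = (x + 1)^2.

{M1}: invariant factors x - 3, x - 3.

{M2}: invariant factors (x + 4)^2.

{M3}: invariant factors (x + 1)^2.

{M4}: invariant factors (x - 3)^2.

{M5}: invariant factors x + 1, x + 1.

Matrices are similar if and only if their invariant-factor lists agree; the partition into similarity classes is {M1}, {M2}, {M3}, {M4}, {M5}.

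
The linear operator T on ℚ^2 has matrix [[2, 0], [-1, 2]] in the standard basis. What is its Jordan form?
The characteristic polynomial is det(xI - A) = (x - 2)^2, so the eigenvalues are 2 (algebraic multiplicity 2).

For λ = 2: rank(A - 2I) = 1, rank((A - 2I)^2) = 0. The eigenspace has dimension 2 - 1 = 1, so there is 1 Jordan block; the rank sequence gives block sizes [2].

Assembling the blocks gives the Jordan form J above.

J = [[2, 1], [0, 2]]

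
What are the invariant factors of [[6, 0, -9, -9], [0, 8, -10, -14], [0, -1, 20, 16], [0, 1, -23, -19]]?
x - 6, (x - 6)^2(x + 3)

The Jordan structure of A has elementary divisors (x + 3), (x - 6)^2, (x - 6). Arranging the block sizes at each eigenvalue in decreasing order and taking row products gives the invariant factors.

Invariant factors (smallest first, each dividing the next): x - 6, (x - 6)^2(x + 3).

Check: the last factor (x - 6)^2(x + 3) is the minimal polynomial, and the product (x - 6)^3(x + 3) is the characteristic polynomial.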